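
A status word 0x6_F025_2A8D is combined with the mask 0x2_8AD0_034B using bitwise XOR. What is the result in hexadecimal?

0x47AF529C6

XOR each hex digit independently (no carries):
  6^2=4, F^8=7, 0^A=A, 2^D=F, 5^0=5, 2^0=2, A^3=9, 8^4=C, D^B=6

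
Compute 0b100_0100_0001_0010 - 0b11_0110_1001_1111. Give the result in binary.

0b110101110011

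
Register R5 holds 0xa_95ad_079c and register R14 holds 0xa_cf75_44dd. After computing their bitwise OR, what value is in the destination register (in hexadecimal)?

0xadffd47dd

OR each hex digit independently (no carries):
  a|a=a, 9|c=d, 5|f=f, a|7=f, d|5=d, 0|4=4, 7|4=7, 9|d=d, c|d=d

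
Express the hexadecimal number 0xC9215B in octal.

0o62220533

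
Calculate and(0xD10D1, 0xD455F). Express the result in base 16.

0xD0051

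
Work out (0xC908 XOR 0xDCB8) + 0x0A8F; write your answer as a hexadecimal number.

0x203F

First 0xC908 XOR 0xDCB8 = 0x15B0.
Add column by column in base 16, right to left:
  0+F = F
  B+8 = 3 carry 1
  5+A+1 = 0 carry 1
  1+0+1 = 2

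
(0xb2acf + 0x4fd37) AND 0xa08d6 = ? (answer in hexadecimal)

Add column by column in base 16, right to left:
  f+7 = 6 carry 1
  c+3+1 = 0 carry 1
  a+d+1 = 8 carry 1
  2+f+1 = 2 carry 1
  b+4+1 = 0 carry 1
  final carry 1
Sum = 0x102806; now AND with 0xa08d6:
  1&0=0, 0&a=0, 2&0=0, 8&8=8, 0&d=0, 6&6=6

0x806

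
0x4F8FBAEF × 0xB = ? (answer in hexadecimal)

0x36B2D0845

Multiply each base-16 digit by 11, carrying:
  F×11 = 165 → write 5 carry 10
  E×11+10 = 164 → write 4 carry 10
  A×11+10 = 120 → write 8 carry 7
  B×11+7 = 128 → write 0 carry 8
  F×11+8 = 173 → write D carry 10
  8×11+10 = 98 → write 2 carry 6
  F×11+6 = 171 → write B carry 10
  4×11+10 = 54 → write 6 carry 3
  remaining carry: 3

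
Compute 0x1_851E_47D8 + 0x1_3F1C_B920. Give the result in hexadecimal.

0x2C43B00F8

Add column by column in base 16, right to left:
  8+0 = 8
  D+2 = F
  7+9 = 0 carry 1
  4+B+1 = 0 carry 1
  E+C+1 = B carry 1
  1+1+1 = 3
  5+F = 4 carry 1
  8+3+1 = C
  1+1 = 2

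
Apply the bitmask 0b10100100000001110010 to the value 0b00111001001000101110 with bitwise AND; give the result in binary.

AND bit by bit (1 only where both bits are 1):
  00111001001000101110
& 10100100000001110010
= 00100000000000100010

0b00100000000000100010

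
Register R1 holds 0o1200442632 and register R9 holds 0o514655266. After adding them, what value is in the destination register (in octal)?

Add column by column in base 8, right to left:
  2+6 = 0 carry 1
  3+6+1 = 2 carry 1
  6+2+1 = 1 carry 1
  2+5+1 = 0 carry 1
  4+5+1 = 2 carry 1
  4+6+1 = 3 carry 1
  0+4+1 = 5
  0+1 = 1
  2+5 = 7
  1+0 = 1

0o1715320120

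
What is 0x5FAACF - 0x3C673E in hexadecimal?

0x234391

Subtract column by column in base 16:
  F-E → 1
  C-3 → 9
  A-7 → 3
  A-6 → 4
  F-C → 3
  5-3 → 2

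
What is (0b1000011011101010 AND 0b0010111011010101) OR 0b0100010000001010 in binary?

0b100011011001010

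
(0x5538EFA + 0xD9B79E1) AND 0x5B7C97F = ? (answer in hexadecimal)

Add column by column in base 16, right to left:
  A+1 = B
  F+E = D carry 1
  E+9+1 = 8 carry 1
  8+7+1 = 0 carry 1
  3+B+1 = F
  5+9 = E
  5+D = 2 carry 1
  final carry 1
Sum = 0x12EF08DB; now AND with 0x5B7C97F:
  1&0=0, 2&5=0, E&B=A, F&7=7, 0&C=0, 8&9=8, D&7=5, B&F=B

0xA7085B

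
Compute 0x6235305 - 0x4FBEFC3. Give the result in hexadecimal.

0x1276342

Subtract column by column in base 16:
  5-3 → 2
  0-C → 4 (borrow)
  3-F-1 → 3 (borrow)
  5-E-1 → 6 (borrow)
  3-B-1 → 7 (borrow)
  2-F-1 → 2 (borrow)
  6-4-1 → 1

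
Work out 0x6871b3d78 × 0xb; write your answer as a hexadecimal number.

0x47ce2ba428

Multiply each base-16 digit by 11, carrying:
  8×11 = 88 → write 8 carry 5
  7×11+5 = 82 → write 2 carry 5
  d×11+5 = 148 → write 4 carry 9
  3×11+9 = 42 → write a carry 2
  b×11+2 = 123 → write b carry 7
  1×11+7 = 18 → write 2 carry 1
  7×11+1 = 78 → write e carry 4
  8×11+4 = 92 → write c carry 5
  6×11+5 = 71 → write 7 carry 4
  remaining carry: 4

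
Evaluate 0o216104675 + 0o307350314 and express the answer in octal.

Add column by column in base 8, right to left:
  5+4 = 1 carry 1
  7+1+1 = 1 carry 1
  6+3+1 = 2 carry 1
  4+0+1 = 5
  0+5 = 5
  1+3 = 4
  6+7 = 5 carry 1
  1+0+1 = 2
  2+3 = 5

0o525455211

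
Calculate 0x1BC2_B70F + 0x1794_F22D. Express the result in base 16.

0x3357A93C

Add column by column in base 16, right to left:
  F+D = C carry 1
  0+2+1 = 3
  7+2 = 9
  B+F = A carry 1
  2+4+1 = 7
  C+9 = 5 carry 1
  B+7+1 = 3 carry 1
  1+1+1 = 3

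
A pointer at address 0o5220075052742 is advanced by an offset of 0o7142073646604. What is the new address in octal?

0o14362170721546

Add column by column in base 8, right to left:
  2+4 = 6
  4+0 = 4
  7+6 = 5 carry 1
  2+6+1 = 1 carry 1
  5+4+1 = 2 carry 1
  0+6+1 = 7
  5+3 = 0 carry 1
  7+7+1 = 7 carry 1
  0+0+1 = 1
  0+2 = 2
  2+4 = 6
  2+1 = 3
  5+7 = 4 carry 1
  final carry 1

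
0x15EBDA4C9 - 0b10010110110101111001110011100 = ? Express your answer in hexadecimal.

0b10010110110101111001110011100 = 0x12DAF39C in hexadecimal.
Subtract column by column in base 16:
  9-C → D (borrow)
  C-9-1 → 2
  4-3 → 1
  A-F → B (borrow)
  D-A-1 → 2
  B-D → E (borrow)
  E-2-1 → B
  5-1 → 4
  1-0 → 1

0x14BE2B12D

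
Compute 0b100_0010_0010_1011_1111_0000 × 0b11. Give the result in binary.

0b110001101000001111010000

Multiply each base-2 digit by 3, carrying:
  0×3 = 0 → write 0
  0×3 = 0 → write 0
  0×3 = 0 → write 0
  0×3 = 0 → write 0
  1×3 = 3 → write 1 carry 1
  1×3+1 = 4 → write 0 carry 2
  1×3+2 = 5 → write 1 carry 2
  1×3+2 = 5 → write 1 carry 2
  1×3+2 = 5 → write 1 carry 2
  1×3+2 = 5 → write 1 carry 2
  0×3+2 = 2 → write 0 carry 1
  1×3+1 = 4 → write 0 carry 2
  0×3+2 = 2 → write 0 carry 1
  1×3+1 = 4 → write 0 carry 2
  0×3+2 = 2 → write 0 carry 1
  0×3+1 = 1 → write 1
  0×3 = 0 → write 0
  1×3 = 3 → write 1 carry 1
  0×3+1 = 1 → write 1
  0×3 = 0 → write 0
  0×3 = 0 → write 0
  0×3 = 0 → write 0
  1×3 = 3 → write 1 carry 1
  remaining carry: 1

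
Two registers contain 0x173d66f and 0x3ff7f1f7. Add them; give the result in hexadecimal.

0x416bc866

Add column by column in base 16, right to left:
  f+7 = 6 carry 1
  6+f+1 = 6 carry 1
  6+1+1 = 8
  d+f = c carry 1
  3+7+1 = b
  7+f = 6 carry 1
  1+f+1 = 1 carry 1
  0+3+1 = 4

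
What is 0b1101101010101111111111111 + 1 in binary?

0b1101101010110000000000000

The trailing 13 digits are 1 (max in base 2), so adding 1 cascades: they roll to 0 and the next digit up increments.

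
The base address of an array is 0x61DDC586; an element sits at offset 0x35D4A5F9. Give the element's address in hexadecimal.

0x97B26B7F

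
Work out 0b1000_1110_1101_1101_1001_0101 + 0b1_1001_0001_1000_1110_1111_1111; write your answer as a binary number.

0b10001000000110110010010100

Add column by column in base 2, right to left:
  1+1 = 0 carry 1
  0+1+1 = 0 carry 1
  1+1+1 = 1 carry 1
  0+1+1 = 0 carry 1
  1+1+1 = 1 carry 1
  0+1+1 = 0 carry 1
  0+1+1 = 0 carry 1
  1+1+1 = 1 carry 1
  1+0+1 = 0 carry 1
  0+1+1 = 0 carry 1
  1+1+1 = 1 carry 1
  1+1+1 = 1 carry 1
  1+0+1 = 0 carry 1
  0+0+1 = 1
  1+0 = 1
  1+1 = 0 carry 1
  0+1+1 = 0 carry 1
  1+0+1 = 0 carry 1
  1+0+1 = 0 carry 1
  1+0+1 = 0 carry 1
  0+1+1 = 0 carry 1
  0+0+1 = 1
  0+0 = 0
  1+1 = 0 carry 1
  0+1+1 = 0 carry 1
  final carry 1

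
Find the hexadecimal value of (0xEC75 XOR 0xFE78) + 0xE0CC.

First 0xEC75 XOR 0xFE78 = 0x120D.
Add column by column in base 16, right to left:
  D+C = 9 carry 1
  0+C+1 = D
  2+0 = 2
  1+E = F

0xF2D9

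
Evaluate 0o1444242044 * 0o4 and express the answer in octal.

0o6221210220

Multiply each base-8 digit by 4, carrying:
  4×4 = 16 → write 0 carry 2
  4×4+2 = 18 → write 2 carry 2
  0×4+2 = 2 → write 2
  2×4 = 8 → write 0 carry 1
  4×4+1 = 17 → write 1 carry 2
  2×4+2 = 10 → write 2 carry 1
  4×4+1 = 17 → write 1 carry 2
  4×4+2 = 18 → write 2 carry 2
  4×4+2 = 18 → write 2 carry 2
  1×4+2 = 6 → write 6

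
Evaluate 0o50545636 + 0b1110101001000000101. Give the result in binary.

0o50545636 = 0b101000101100101110011110 in binary.
Add column by column in base 2, right to left:
  0+1 = 1
  1+0 = 1
  1+1 = 0 carry 1
  1+0+1 = 0 carry 1
  1+0+1 = 0 carry 1
  0+0+1 = 1
  0+0 = 0
  1+0 = 1
  1+0 = 1
  1+1 = 0 carry 1
  0+0+1 = 1
  1+0 = 1
  0+1 = 1
  0+0 = 0
  1+1 = 0 carry 1
  1+0+1 = 0 carry 1
  0+1+1 = 0 carry 1
  1+1+1 = 1 carry 1
  0+1+1 = 0 carry 1
  0+0+1 = 1
  0+0 = 0
  1+0 = 1
  0+0 = 0
  1+0 = 1

0b101010100001110110100011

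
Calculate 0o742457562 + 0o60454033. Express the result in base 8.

0o1023133615

Add column by column in base 8, right to left:
  2+3 = 5
  6+3 = 1 carry 1
  5+0+1 = 6
  7+4 = 3 carry 1
  5+5+1 = 3 carry 1
  4+4+1 = 1 carry 1
  2+0+1 = 3
  4+6 = 2 carry 1
  7+0+1 = 0 carry 1
  final carry 1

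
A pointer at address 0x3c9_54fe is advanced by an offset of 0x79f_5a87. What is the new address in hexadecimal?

0xb68af85

Add column by column in base 16, right to left:
  e+7 = 5 carry 1
  f+8+1 = 8 carry 1
  4+a+1 = f
  5+5 = a
  9+f = 8 carry 1
  c+9+1 = 6 carry 1
  3+7+1 = b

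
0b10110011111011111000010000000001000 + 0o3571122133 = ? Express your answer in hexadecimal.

0x5BD60C463

0b10110011111011111000010000000001000 = 0x59F7C2008 in hexadecimal.
0o3571122133 = 0x1DE4A45B in hexadecimal.
Add column by column in base 16, right to left:
  8+B = 3 carry 1
  0+5+1 = 6
  0+4 = 4
  2+A = C
  C+4 = 0 carry 1
  7+E+1 = 6 carry 1
  F+D+1 = D carry 1
  9+1+1 = B
  5+0 = 5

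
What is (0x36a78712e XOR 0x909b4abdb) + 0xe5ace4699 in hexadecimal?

First 0x36a78712e XOR 0x909b4abdb = 0xa63ccdaf5.
Add column by column in base 16, right to left:
  5+9 = e
  f+9 = 8 carry 1
  a+6+1 = 1 carry 1
  d+4+1 = 2 carry 1
  c+e+1 = b carry 1
  c+c+1 = 9 carry 1
  3+a+1 = e
  6+5 = b
  a+e = 8 carry 1
  final carry 1

0x18be9b218e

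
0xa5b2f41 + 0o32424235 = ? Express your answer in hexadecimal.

0xac557de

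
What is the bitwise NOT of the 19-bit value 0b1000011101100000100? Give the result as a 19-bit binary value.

Invert each bit: 1000011101100000100 → 0111100010011111011.

0b0111100010011111011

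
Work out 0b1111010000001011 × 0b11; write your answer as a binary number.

0b101101110000100001

Multiply each base-2 digit by 3, carrying:
  1×3 = 3 → write 1 carry 1
  1×3+1 = 4 → write 0 carry 2
  0×3+2 = 2 → write 0 carry 1
  1×3+1 = 4 → write 0 carry 2
  0×3+2 = 2 → write 0 carry 1
  0×3+1 = 1 → write 1
  0×3 = 0 → write 0
  0×3 = 0 → write 0
  0×3 = 0 → write 0
  0×3 = 0 → write 0
  1×3 = 3 → write 1 carry 1
  0×3+1 = 1 → write 1
  1×3 = 3 → write 1 carry 1
  1×3+1 = 4 → write 0 carry 2
  1×3+2 = 5 → write 1 carry 2
  1×3+2 = 5 → write 1 carry 2
  remaining carry: 10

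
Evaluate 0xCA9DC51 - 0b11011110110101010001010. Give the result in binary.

0b1100001110100111000111000111

0xCA9DC51 = 0b1100101010011101110001010001 in binary.
Subtract column by column in base 2:
  1-0 → 1
  0-1 → 1 (borrow)
  0-0-1 → 1 (borrow)
  0-1-1 → 0 (borrow)
  1-0-1 → 0
  0-0 → 0
  1-0 → 1
  0-1 → 1 (borrow)
  0-0-1 → 1 (borrow)
  0-1-1 → 0 (borrow)
  1-0-1 → 0
  1-1 → 0
  1-0 → 1
  0-1 → 1 (borrow)
  1-1-1 → 1 (borrow)
  1-0-1 → 0
  1-1 → 0
  0-1 → 1 (borrow)
  0-1-1 → 0 (borrow)
  1-1-1 → 1 (borrow)
  0-0-1 → 1 (borrow)
  1-1-1 → 1 (borrow)
  0-1-1 → 0 (borrow)
  1-0-1 → 0
  0-0 → 0
  0-0 → 0
  1-0 → 1
  1-0 → 1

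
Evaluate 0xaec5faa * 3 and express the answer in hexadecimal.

Multiply each base-16 digit by 3, carrying:
  a×3 = 30 → write e carry 1
  a×3+1 = 31 → write f carry 1
  f×3+1 = 46 → write e carry 2
  5×3+2 = 17 → write 1 carry 1
  c×3+1 = 37 → write 5 carry 2
  e×3+2 = 44 → write c carry 2
  a×3+2 = 32 → write 0 carry 2
  remaining carry: 2

0x20c51efe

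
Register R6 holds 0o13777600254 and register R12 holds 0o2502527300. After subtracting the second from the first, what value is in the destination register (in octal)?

Subtract column by column in base 8:
  4-0 → 4
  5-0 → 5
  2-3 → 7 (borrow)
  0-7-1 → 0 (borrow)
  0-2-1 → 5 (borrow)
  6-5-1 → 0
  7-2 → 5
  7-0 → 7
  7-5 → 2
  3-2 → 1
  1-0 → 1

0o11275050754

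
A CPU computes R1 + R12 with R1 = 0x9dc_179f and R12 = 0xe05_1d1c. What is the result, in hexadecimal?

Add column by column in base 16, right to left:
  f+c = b carry 1
  9+1+1 = b
  7+d = 4 carry 1
  1+1+1 = 3
  c+5 = 1 carry 1
  d+0+1 = e
  9+e = 7 carry 1
  final carry 1

0x17e134bb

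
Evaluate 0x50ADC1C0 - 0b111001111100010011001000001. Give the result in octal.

0o11133715577

0x50ADC1C0 = 0o12053340700 in octal.
0b111001111100010011001000001 = 0o717423101 in octal.
Subtract column by column in base 8:
  0-1 → 7 (borrow)
  0-0-1 → 7 (borrow)
  7-1-1 → 5
  0-3 → 5 (borrow)
  4-2-1 → 1
  3-4 → 7 (borrow)
  3-7-1 → 3 (borrow)
  5-1-1 → 3
  0-7 → 1 (borrow)
  2-0-1 → 1
  1-0 → 1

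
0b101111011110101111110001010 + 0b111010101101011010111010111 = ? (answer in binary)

Add column by column in base 2, right to left:
  0+1 = 1
  1+1 = 0 carry 1
  0+1+1 = 0 carry 1
  1+0+1 = 0 carry 1
  0+1+1 = 0 carry 1
  0+0+1 = 1
  0+1 = 1
  1+1 = 0 carry 1
  1+1+1 = 1 carry 1
  1+0+1 = 0 carry 1
  1+1+1 = 1 carry 1
  1+0+1 = 0 carry 1
  1+1+1 = 1 carry 1
  0+1+1 = 0 carry 1
  1+0+1 = 0 carry 1
  0+1+1 = 0 carry 1
  1+0+1 = 0 carry 1
  1+1+1 = 1 carry 1
  1+1+1 = 1 carry 1
  1+0+1 = 0 carry 1
  0+1+1 = 0 carry 1
  1+0+1 = 0 carry 1
  1+1+1 = 1 carry 1
  1+0+1 = 0 carry 1
  1+1+1 = 1 carry 1
  0+1+1 = 0 carry 1
  1+1+1 = 1 carry 1
  final carry 1

0b1101010001100001010101100001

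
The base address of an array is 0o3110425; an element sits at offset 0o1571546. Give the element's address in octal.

0o4702173

Add column by column in base 8, right to left:
  5+6 = 3 carry 1
  2+4+1 = 7
  4+5 = 1 carry 1
  0+1+1 = 2
  1+7 = 0 carry 1
  1+5+1 = 7
  3+1 = 4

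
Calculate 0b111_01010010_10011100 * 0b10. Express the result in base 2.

0b11101010010100111000

Multiply each base-2 digit by 2, carrying:
  0×2 = 0 → write 0
  0×2 = 0 → write 0
  1×2 = 2 → write 0 carry 1
  1×2+1 = 3 → write 1 carry 1
  1×2+1 = 3 → write 1 carry 1
  0×2+1 = 1 → write 1
  0×2 = 0 → write 0
  1×2 = 2 → write 0 carry 1
  0×2+1 = 1 → write 1
  1×2 = 2 → write 0 carry 1
  0×2+1 = 1 → write 1
  0×2 = 0 → write 0
  1×2 = 2 → write 0 carry 1
  0×2+1 = 1 → write 1
  1×2 = 2 → write 0 carry 1
  0×2+1 = 1 → write 1
  1×2 = 2 → write 0 carry 1
  1×2+1 = 3 → write 1 carry 1
  1×2+1 = 3 → write 1 carry 1
  remaining carry: 1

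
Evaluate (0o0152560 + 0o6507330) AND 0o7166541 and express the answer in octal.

Add column by column in base 8, right to left:
  0+0 = 0
  6+3 = 1 carry 1
  5+3+1 = 1 carry 1
  2+7+1 = 2 carry 1
  5+0+1 = 6
  1+5 = 6
  0+6 = 6
Sum = 0o6662110; now AND with 0o7166541:
  6&7=6, 6&1=0, 6&6=6, 2&6=2, 1&5=1, 1&4=0, 0&1=0

0o6062100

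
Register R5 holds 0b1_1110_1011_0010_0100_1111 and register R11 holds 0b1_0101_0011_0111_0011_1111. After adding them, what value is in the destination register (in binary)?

0b1100111110100110001110

Add column by column in base 2, right to left:
  1+1 = 0 carry 1
  1+1+1 = 1 carry 1
  1+1+1 = 1 carry 1
  1+1+1 = 1 carry 1
  0+1+1 = 0 carry 1
  0+1+1 = 0 carry 1
  1+0+1 = 0 carry 1
  0+0+1 = 1
  0+1 = 1
  1+1 = 0 carry 1
  0+1+1 = 0 carry 1
  0+0+1 = 1
  1+1 = 0 carry 1
  1+1+1 = 1 carry 1
  0+0+1 = 1
  1+0 = 1
  0+1 = 1
  1+0 = 1
  1+1 = 0 carry 1
  1+0+1 = 0 carry 1
  1+1+1 = 1 carry 1
  final carry 1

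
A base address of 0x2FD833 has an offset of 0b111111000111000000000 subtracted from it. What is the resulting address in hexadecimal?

0x104A33

0b111111000111000000000 = 0x1F8E00 in hexadecimal.
Subtract column by column in base 16:
  3-0 → 3
  3-0 → 3
  8-E → A (borrow)
  D-8-1 → 4
  F-F → 0
  2-1 → 1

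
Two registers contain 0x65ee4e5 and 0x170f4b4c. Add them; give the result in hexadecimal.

Add column by column in base 16, right to left:
  5+c = 1 carry 1
  e+4+1 = 3 carry 1
  4+b+1 = 0 carry 1
  e+4+1 = 3 carry 1
  e+f+1 = e carry 1
  5+0+1 = 6
  6+7 = d
  0+1 = 1

0x1d6e3031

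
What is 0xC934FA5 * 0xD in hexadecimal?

0xA37B0B61

Multiply each base-16 digit by 13, carrying:
  5×13 = 65 → write 1 carry 4
  A×13+4 = 134 → write 6 carry 8
  F×13+8 = 203 → write B carry 12
  4×13+12 = 64 → write 0 carry 4
  3×13+4 = 43 → write B carry 2
  9×13+2 = 119 → write 7 carry 7
  C×13+7 = 163 → write 3 carry 10
  remaining carry: A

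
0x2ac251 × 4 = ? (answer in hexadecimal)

Multiply each base-16 digit by 4, carrying:
  1×4 = 4 → write 4
  5×4 = 20 → write 4 carry 1
  2×4+1 = 9 → write 9
  c×4 = 48 → write 0 carry 3
  a×4+3 = 43 → write b carry 2
  2×4+2 = 10 → write a

0xab0944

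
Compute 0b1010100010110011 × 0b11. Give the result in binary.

Multiply each base-2 digit by 3, carrying:
  1×3 = 3 → write 1 carry 1
  1×3+1 = 4 → write 0 carry 2
  0×3+2 = 2 → write 0 carry 1
  0×3+1 = 1 → write 1
  1×3 = 3 → write 1 carry 1
  1×3+1 = 4 → write 0 carry 2
  0×3+2 = 2 → write 0 carry 1
  1×3+1 = 4 → write 0 carry 2
  0×3+2 = 2 → write 0 carry 1
  0×3+1 = 1 → write 1
  0×3 = 0 → write 0
  1×3 = 3 → write 1 carry 1
  0×3+1 = 1 → write 1
  1×3 = 3 → write 1 carry 1
  0×3+1 = 1 → write 1
  1×3 = 3 → write 1 carry 1
  remaining carry: 1

0b11111101000011001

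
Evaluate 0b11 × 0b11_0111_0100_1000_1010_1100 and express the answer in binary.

0b101001011101101000000100

Multiply each base-2 digit by 3, carrying:
  0×3 = 0 → write 0
  0×3 = 0 → write 0
  1×3 = 3 → write 1 carry 1
  1×3+1 = 4 → write 0 carry 2
  0×3+2 = 2 → write 0 carry 1
  1×3+1 = 4 → write 0 carry 2
  0×3+2 = 2 → write 0 carry 1
  1×3+1 = 4 → write 0 carry 2
  0×3+2 = 2 → write 0 carry 1
  0×3+1 = 1 → write 1
  0×3 = 0 → write 0
  1×3 = 3 → write 1 carry 1
  0×3+1 = 1 → write 1
  0×3 = 0 → write 0
  1×3 = 3 → write 1 carry 1
  0×3+1 = 1 → write 1
  1×3 = 3 → write 1 carry 1
  1×3+1 = 4 → write 0 carry 2
  1×3+2 = 5 → write 1 carry 2
  0×3+2 = 2 → write 0 carry 1
  1×3+1 = 4 → write 0 carry 2
  1×3+2 = 5 → write 1 carry 2
  remaining carry: 10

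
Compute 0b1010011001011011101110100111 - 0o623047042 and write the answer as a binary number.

0o623047042 = 0b110010011000100111000100010 in binary.
Subtract column by column in base 2:
  1-0 → 1
  1-1 → 0
  1-0 → 1
  0-0 → 0
  0-0 → 0
  1-1 → 0
  0-0 → 0
  1-0 → 1
  1-0 → 1
  1-1 → 0
  0-1 → 1 (borrow)
  1-1-1 → 1 (borrow)
  1-0-1 → 0
  1-0 → 1
  0-1 → 1 (borrow)
  1-0-1 → 0
  1-0 → 1
  0-0 → 0
  1-1 → 0
  0-1 → 1 (borrow)
  0-0-1 → 1 (borrow)
  1-0-1 → 0
  1-1 → 0
  0-0 → 0
  0-0 → 0
  1-1 → 0
  0-1 → 1 (borrow)
  1-0-1 → 0

0b100000110010110110110000101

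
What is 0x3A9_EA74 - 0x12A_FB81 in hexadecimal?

Subtract column by column in base 16:
  4-1 → 3
  7-8 → F (borrow)
  A-B-1 → E (borrow)
  E-F-1 → E (borrow)
  9-A-1 → E (borrow)
  A-2-1 → 7
  3-1 → 2

0x27EEEF3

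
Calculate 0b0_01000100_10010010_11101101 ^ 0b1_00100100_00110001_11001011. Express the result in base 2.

0b1011000001010001100100110

XOR bit by bit (1 where the bits differ):
  0010001001001001011101101
^ 1001001000011000111001011
= 1011000001010001100100110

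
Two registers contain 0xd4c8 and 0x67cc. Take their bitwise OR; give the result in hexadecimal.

OR each hex digit independently (no carries):
  d|6=f, 4|7=7, c|c=c, 8|c=c

0xf7cc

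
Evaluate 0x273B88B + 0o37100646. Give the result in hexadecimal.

0x2F03A31

0o37100646 = 0x7C81A6 in hexadecimal.
Add column by column in base 16, right to left:
  B+6 = 1 carry 1
  8+A+1 = 3 carry 1
  8+1+1 = A
  B+8 = 3 carry 1
  3+C+1 = 0 carry 1
  7+7+1 = F
  2+0 = 2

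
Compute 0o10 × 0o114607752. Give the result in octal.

Multiply each base-8 digit by 8, carrying:
  2×8 = 16 → write 0 carry 2
  5×8+2 = 42 → write 2 carry 5
  7×8+5 = 61 → write 5 carry 7
  7×8+7 = 63 → write 7 carry 7
  0×8+7 = 7 → write 7
  6×8 = 48 → write 0 carry 6
  4×8+6 = 38 → write 6 carry 4
  1×8+4 = 12 → write 4 carry 1
  1×8+1 = 9 → write 1 carry 1
  remaining carry: 1

0o1146077520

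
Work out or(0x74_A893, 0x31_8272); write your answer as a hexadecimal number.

0x75AAF3

OR each hex digit independently (no carries):
  7|3=7, 4|1=5, A|8=A, 8|2=A, 9|7=F, 3|2=3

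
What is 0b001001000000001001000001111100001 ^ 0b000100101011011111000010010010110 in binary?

XOR bit by bit (1 where the bits differ):
  001001000000001001000001111100001
^ 000100101011011111000010010010110
= 001101101011010110000011101110111

0b001101101011010110000011101110111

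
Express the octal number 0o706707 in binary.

0b111000110111000111

Each octal digit is 3 bits: 7=111 0=000 6=110 7=111 0=000 7=111.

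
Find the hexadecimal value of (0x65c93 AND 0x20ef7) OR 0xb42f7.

0xb4ef7

0x65c93 AND 0x20ef7 = 0x20c93.
Then OR with 0xb42f7.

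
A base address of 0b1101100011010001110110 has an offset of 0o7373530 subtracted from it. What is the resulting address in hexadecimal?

0x183D1E

0b1101100011010001110110 = 0x363476 in hexadecimal.
0o7373530 = 0x1DF758 in hexadecimal.
Subtract column by column in base 16:
  6-8 → E (borrow)
  7-5-1 → 1
  4-7 → D (borrow)
  3-F-1 → 3 (borrow)
  6-D-1 → 8 (borrow)
  3-1-1 → 1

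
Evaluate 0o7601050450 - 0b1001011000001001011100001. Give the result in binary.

0o7601050450 = 0b111110000001000101000100101000 in binary.
Subtract column by column in base 2:
  0-1 → 1 (borrow)
  0-0-1 → 1 (borrow)
  0-0-1 → 1 (borrow)
  1-0-1 → 0
  0-0 → 0
  1-1 → 0
  0-1 → 1 (borrow)
  0-1-1 → 0 (borrow)
  1-0-1 → 0
  0-1 → 1 (borrow)
  0-0-1 → 1 (borrow)
  0-0-1 → 1 (borrow)
  1-1-1 → 1 (borrow)
  0-0-1 → 1 (borrow)
  1-0-1 → 0
  0-0 → 0
  0-0 → 0
  0-0 → 0
  1-1 → 0
  0-1 → 1 (borrow)
  0-0-1 → 1 (borrow)
  0-1-1 → 0 (borrow)
  0-0-1 → 1 (borrow)
  0-0-1 → 1 (borrow)
  0-1-1 → 0 (borrow)
  1-0-1 → 0
  1-0 → 1
  1-0 → 1
  1-0 → 1
  1-0 → 1

0b111100110110000011111001000111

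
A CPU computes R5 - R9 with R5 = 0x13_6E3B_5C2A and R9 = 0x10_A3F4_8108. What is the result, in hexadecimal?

Subtract column by column in base 16:
  A-8 → 2
  2-0 → 2
  C-1 → B
  5-8 → D (borrow)
  B-4-1 → 6
  3-F → 4 (borrow)
  E-3-1 → A
  6-A → C (borrow)
  3-0-1 → 2
  1-1 → 0

0x2CA46DB22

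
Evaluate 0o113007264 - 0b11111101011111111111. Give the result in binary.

0b1000111000011011010110101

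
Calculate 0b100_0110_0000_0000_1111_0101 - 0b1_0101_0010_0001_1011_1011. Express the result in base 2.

0b1100001101111100111010

Subtract column by column in base 2:
  1-1 → 0
  0-1 → 1 (borrow)
  1-0-1 → 0
  0-1 → 1 (borrow)
  1-1-1 → 1 (borrow)
  1-1-1 → 1 (borrow)
  1-0-1 → 0
  1-1 → 0
  0-1 → 1 (borrow)
  0-0-1 → 1 (borrow)
  0-0-1 → 1 (borrow)
  0-0-1 → 1 (borrow)
  0-0-1 → 1 (borrow)
  0-1-1 → 0 (borrow)
  0-0-1 → 1 (borrow)
  0-0-1 → 1 (borrow)
  0-1-1 → 0 (borrow)
  1-0-1 → 0
  1-1 → 0
  0-0 → 0
  0-1 → 1 (borrow)
  0-0-1 → 1 (borrow)
  1-0-1 → 0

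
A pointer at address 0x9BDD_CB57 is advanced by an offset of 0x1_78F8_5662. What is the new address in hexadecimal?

Add column by column in base 16, right to left:
  7+2 = 9
  5+6 = B
  B+6 = 1 carry 1
  C+5+1 = 2 carry 1
  D+8+1 = 6 carry 1
  D+F+1 = D carry 1
  B+8+1 = 4 carry 1
  9+7+1 = 1 carry 1
  0+1+1 = 2

0x214D621B9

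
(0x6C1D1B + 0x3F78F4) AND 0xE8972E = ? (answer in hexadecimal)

0xA8960E

Add column by column in base 16, right to left:
  B+4 = F
  1+F = 0 carry 1
  D+8+1 = 6 carry 1
  1+7+1 = 9
  C+F = B carry 1
  6+3+1 = A
Sum = 0xAB960F; now AND with 0xE8972E:
  A&E=A, B&8=8, 9&9=9, 6&7=6, 0&2=0, F&E=E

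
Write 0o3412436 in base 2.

0b11100001010100011110

Each octal digit is 3 bits: 3=011 4=100 1=001 2=010 4=100 3=011 6=110.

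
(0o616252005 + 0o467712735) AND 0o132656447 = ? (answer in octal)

Add column by column in base 8, right to left:
  5+5 = 2 carry 1
  0+3+1 = 4
  0+7 = 7
  2+2 = 4
  5+1 = 6
  2+7 = 1 carry 1
  6+7+1 = 6 carry 1
  1+6+1 = 0 carry 1
  6+4+1 = 3 carry 1
  final carry 1
Sum = 0o1306164742; now AND with 0o132656447:
  1&0=0, 3&1=1, 0&3=0, 6&2=2, 1&6=0, 6&5=4, 4&6=4, 7&4=4, 4&4=4, 2&7=2

0o102044442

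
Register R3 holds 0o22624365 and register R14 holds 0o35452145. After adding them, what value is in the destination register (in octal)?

Add column by column in base 8, right to left:
  5+5 = 2 carry 1
  6+4+1 = 3 carry 1
  3+1+1 = 5
  4+2 = 6
  2+5 = 7
  6+4 = 2 carry 1
  2+5+1 = 0 carry 1
  2+3+1 = 6

0o60276532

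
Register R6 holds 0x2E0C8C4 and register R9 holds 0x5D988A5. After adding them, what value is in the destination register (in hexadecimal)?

Add column by column in base 16, right to left:
  4+5 = 9
  C+A = 6 carry 1
  8+8+1 = 1 carry 1
  C+8+1 = 5 carry 1
  0+9+1 = A
  E+D = B carry 1
  2+5+1 = 8

0x8BA5169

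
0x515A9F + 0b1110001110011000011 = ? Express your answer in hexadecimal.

0x587762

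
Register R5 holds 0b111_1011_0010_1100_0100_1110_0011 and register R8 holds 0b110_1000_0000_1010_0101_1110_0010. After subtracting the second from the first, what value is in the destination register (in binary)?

0b1001100100001111100000001

Subtract column by column in base 2:
  1-0 → 1
  1-1 → 0
  0-0 → 0
  0-0 → 0
  0-0 → 0
  1-1 → 0
  1-1 → 0
  1-1 → 0
  0-1 → 1 (borrow)
  0-0-1 → 1 (borrow)
  1-1-1 → 1 (borrow)
  0-0-1 → 1 (borrow)
  0-0-1 → 1 (borrow)
  0-1-1 → 0 (borrow)
  1-0-1 → 0
  1-1 → 0
  0-0 → 0
  1-0 → 1
  0-0 → 0
  0-0 → 0
  1-0 → 1
  1-0 → 1
  0-0 → 0
  1-1 → 0
  1-0 → 1
  1-1 → 0
  1-1 → 0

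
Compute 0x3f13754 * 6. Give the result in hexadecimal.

0x17a74bf8

Multiply each base-16 digit by 6, carrying:
  4×6 = 24 → write 8 carry 1
  5×6+1 = 31 → write f carry 1
  7×6+1 = 43 → write b carry 2
  3×6+2 = 20 → write 4 carry 1
  1×6+1 = 7 → write 7
  f×6 = 90 → write a carry 5
  3×6+5 = 23 → write 7 carry 1
  remaining carry: 1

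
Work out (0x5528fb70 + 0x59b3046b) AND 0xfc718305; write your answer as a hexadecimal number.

Add column by column in base 16, right to left:
  0+b = b
  7+6 = d
  b+4 = f
  f+0 = f
  8+3 = b
  2+b = d
  5+9 = e
  5+5 = a
Sum = 0xaedbffdb; now AND with 0xfc718305:
  a&f=a, e&c=c, d&7=5, b&1=1, f&8=8, f&3=3, d&0=0, b&5=1

0xac518301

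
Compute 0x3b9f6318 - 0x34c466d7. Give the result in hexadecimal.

0x6dafc41

Subtract column by column in base 16:
  8-7 → 1
  1-d → 4 (borrow)
  3-6-1 → c (borrow)
  6-6-1 → f (borrow)
  f-4-1 → a
  9-c → d (borrow)
  b-4-1 → 6
  3-3 → 0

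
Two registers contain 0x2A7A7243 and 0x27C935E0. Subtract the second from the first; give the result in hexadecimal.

0x2B13C63

Subtract column by column in base 16:
  3-0 → 3
  4-E → 6 (borrow)
  2-5-1 → C (borrow)
  7-3-1 → 3
  A-9 → 1
  7-C → B (borrow)
  A-7-1 → 2
  2-2 → 0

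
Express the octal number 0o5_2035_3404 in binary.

0b101010000011101011100000100

Each octal digit is 3 bits: 5=101 2=010 0=000 3=011 5=101 3=011 4=100 0=000 4=100.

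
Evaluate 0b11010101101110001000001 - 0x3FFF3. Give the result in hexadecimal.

0x66DC4E

0b11010101101110001000001 = 0x6ADC41 in hexadecimal.
Subtract column by column in base 16:
  1-3 → E (borrow)
  4-F-1 → 4 (borrow)
  C-F-1 → C (borrow)
  D-F-1 → D (borrow)
  A-3-1 → 6
  6-0 → 6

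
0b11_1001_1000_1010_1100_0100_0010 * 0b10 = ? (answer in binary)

0b111001100010101100010000100

Multiply each base-2 digit by 2, carrying:
  0×2 = 0 → write 0
  1×2 = 2 → write 0 carry 1
  0×2+1 = 1 → write 1
  0×2 = 0 → write 0
  0×2 = 0 → write 0
  0×2 = 0 → write 0
  1×2 = 2 → write 0 carry 1
  0×2+1 = 1 → write 1
  0×2 = 0 → write 0
  0×2 = 0 → write 0
  1×2 = 2 → write 0 carry 1
  1×2+1 = 3 → write 1 carry 1
  0×2+1 = 1 → write 1
  1×2 = 2 → write 0 carry 1
  0×2+1 = 1 → write 1
  1×2 = 2 → write 0 carry 1
  0×2+1 = 1 → write 1
  0×2 = 0 → write 0
  0×2 = 0 → write 0
  1×2 = 2 → write 0 carry 1
  1×2+1 = 3 → write 1 carry 1
  0×2+1 = 1 → write 1
  0×2 = 0 → write 0
  1×2 = 2 → write 0 carry 1
  1×2+1 = 3 → write 1 carry 1
  1×2+1 = 3 → write 1 carry 1
  remaining carry: 1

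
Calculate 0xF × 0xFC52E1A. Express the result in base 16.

Multiply each base-16 digit by 15, carrying:
  A×15 = 150 → write 6 carry 9
  1×15+9 = 24 → write 8 carry 1
  E×15+1 = 211 → write 3 carry 13
  2×15+13 = 43 → write B carry 2
  5×15+2 = 77 → write D carry 4
  C×15+4 = 184 → write 8 carry 11
  F×15+11 = 236 → write C carry 14
  remaining carry: E

0xEC8DB386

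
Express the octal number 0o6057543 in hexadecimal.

0x185F63

Each octal digit is 3 bits: 6=110 0=000 5=101 7=111 5=101 4=100 3=011.
Group the bits into nibbles: 0001 1000 0101 1111 0110 0011 → 185F63.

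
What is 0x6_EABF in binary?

0b1101110101010111111

Expand each hex digit to 4 bits: 6=0110 E=1110 A=1010 B=1011 F=1111.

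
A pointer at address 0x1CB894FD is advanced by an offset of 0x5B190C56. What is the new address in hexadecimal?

Add column by column in base 16, right to left:
  D+6 = 3 carry 1
  F+5+1 = 5 carry 1
  4+C+1 = 1 carry 1
  9+0+1 = A
  8+9 = 1 carry 1
  B+1+1 = D
  C+B = 7 carry 1
  1+5+1 = 7

0x77D1A153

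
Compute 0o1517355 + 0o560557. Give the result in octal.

0o2300134

Add column by column in base 8, right to left:
  5+7 = 4 carry 1
  5+5+1 = 3 carry 1
  3+5+1 = 1 carry 1
  7+0+1 = 0 carry 1
  1+6+1 = 0 carry 1
  5+5+1 = 3 carry 1
  1+0+1 = 2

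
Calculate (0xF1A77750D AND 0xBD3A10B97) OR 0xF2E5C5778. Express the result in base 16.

0xF1A77750D AND 0xBD3A10B97 = 0xB12210105.
Then OR with 0xF2E5C5778.

0xF3E7D577D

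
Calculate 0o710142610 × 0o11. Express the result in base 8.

0o10011570710

Multiply each base-8 digit by 9, carrying:
  0×9 = 0 → write 0
  1×9 = 9 → write 1 carry 1
  6×9+1 = 55 → write 7 carry 6
  2×9+6 = 24 → write 0 carry 3
  4×9+3 = 39 → write 7 carry 4
  1×9+4 = 13 → write 5 carry 1
  0×9+1 = 1 → write 1
  1×9 = 9 → write 1 carry 1
  7×9+1 = 64 → write 0 carry 8
  remaining carry: 10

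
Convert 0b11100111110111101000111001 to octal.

0o347675071

Group the bits in threes: 011 100 111 110 111 101 000 111 001 → 347675071.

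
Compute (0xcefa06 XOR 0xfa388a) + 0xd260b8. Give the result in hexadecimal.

First 0xcefa06 XOR 0xfa388a = 0x34c28c.
Add column by column in base 16, right to left:
  c+8 = 4 carry 1
  8+b+1 = 4 carry 1
  2+0+1 = 3
  c+6 = 2 carry 1
  4+2+1 = 7
  3+d = 0 carry 1
  final carry 1

0x1072344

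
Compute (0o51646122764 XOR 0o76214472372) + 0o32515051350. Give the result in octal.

First 0o51646122764 XOR 0o76214472372 = 0o27452550416.
Add column by column in base 8, right to left:
  6+0 = 6
  1+5 = 6
  4+3 = 7
  0+1 = 1
  5+5 = 2 carry 1
  5+0+1 = 6
  2+5 = 7
  5+1 = 6
  4+5 = 1 carry 1
  7+2+1 = 2 carry 1
  2+3+1 = 6

0o62167621766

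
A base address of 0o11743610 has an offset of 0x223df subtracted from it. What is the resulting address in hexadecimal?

0o11743610 = 0x27c788 in hexadecimal.
Subtract column by column in base 16:
  8-f → 9 (borrow)
  8-d-1 → a (borrow)
  7-3-1 → 3
  c-2 → a
  7-2 → 5
  2-0 → 2

0x25a3a9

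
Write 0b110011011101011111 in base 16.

Group the bits into nibbles: 0011 0011 0111 0101 1111 → 3375f.

0x3375f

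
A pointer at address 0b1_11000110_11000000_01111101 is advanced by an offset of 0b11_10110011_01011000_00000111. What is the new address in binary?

0b101011110100001100010000100

Add column by column in base 2, right to left:
  1+1 = 0 carry 1
  0+1+1 = 0 carry 1
  1+1+1 = 1 carry 1
  1+0+1 = 0 carry 1
  1+0+1 = 0 carry 1
  1+0+1 = 0 carry 1
  1+0+1 = 0 carry 1
  0+0+1 = 1
  0+0 = 0
  0+0 = 0
  0+0 = 0
  0+1 = 1
  0+1 = 1
  0+0 = 0
  1+1 = 0 carry 1
  1+0+1 = 0 carry 1
  0+1+1 = 0 carry 1
  1+1+1 = 1 carry 1
  1+0+1 = 0 carry 1
  0+0+1 = 1
  0+1 = 1
  0+1 = 1
  1+0 = 1
  1+1 = 0 carry 1
  1+1+1 = 1 carry 1
  0+1+1 = 0 carry 1
  final carry 1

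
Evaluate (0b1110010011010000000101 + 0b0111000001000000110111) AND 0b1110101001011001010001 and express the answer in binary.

Add column by column in base 2, right to left:
  1+1 = 0 carry 1
  0+1+1 = 0 carry 1
  1+1+1 = 1 carry 1
  0+0+1 = 1
  0+1 = 1
  0+1 = 1
  0+0 = 0
  0+0 = 0
  0+0 = 0
  0+0 = 0
  1+0 = 1
  0+0 = 0
  1+1 = 0 carry 1
  1+0+1 = 0 carry 1
  0+0+1 = 1
  0+0 = 0
  1+0 = 1
  0+0 = 0
  0+1 = 1
  1+1 = 0 carry 1
  1+1+1 = 1 carry 1
  1+0+1 = 0 carry 1
  final carry 1
Sum = 0b10101010100010000111100; now AND with 0b1110101001011001010001:
  10101010100010000111100
& 01110101001011001010001
= 00100000000010000010000

0b100000000010000010000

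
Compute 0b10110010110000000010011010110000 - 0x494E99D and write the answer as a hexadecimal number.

0b10110010110000000010011010110000 = 0xB2C026B0 in hexadecimal.
Subtract column by column in base 16:
  0-D → 3 (borrow)
  B-9-1 → 1
  6-9 → D (borrow)
  2-E-1 → 3 (borrow)
  0-4-1 → B (borrow)
  C-9-1 → 2
  2-4 → E (borrow)
  B-0-1 → A

0xAE2B3D13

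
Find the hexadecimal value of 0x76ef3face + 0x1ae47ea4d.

0x91d3be51b

Add column by column in base 16, right to left:
  e+d = b carry 1
  c+4+1 = 1 carry 1
  a+a+1 = 5 carry 1
  f+e+1 = e carry 1
  3+7+1 = b
  f+4 = 3 carry 1
  e+e+1 = d carry 1
  6+a+1 = 1 carry 1
  7+1+1 = 9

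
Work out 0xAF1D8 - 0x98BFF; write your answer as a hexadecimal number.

0x165D9

Subtract column by column in base 16:
  8-F → 9 (borrow)
  D-F-1 → D (borrow)
  1-B-1 → 5 (borrow)
  F-8-1 → 6
  A-9 → 1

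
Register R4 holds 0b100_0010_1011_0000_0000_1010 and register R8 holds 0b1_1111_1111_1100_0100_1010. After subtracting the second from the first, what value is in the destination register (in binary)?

0b1000101011001111000000

Subtract column by column in base 2:
  0-0 → 0
  1-1 → 0
  0-0 → 0
  1-1 → 0
  0-0 → 0
  0-0 → 0
  0-1 → 1 (borrow)
  0-0-1 → 1 (borrow)
  0-0-1 → 1 (borrow)
  0-0-1 → 1 (borrow)
  0-1-1 → 0 (borrow)
  0-1-1 → 0 (borrow)
  1-1-1 → 1 (borrow)
  1-1-1 → 1 (borrow)
  0-1-1 → 0 (borrow)
  1-1-1 → 1 (borrow)
  0-1-1 → 0 (borrow)
  1-1-1 → 1 (borrow)
  0-1-1 → 0 (borrow)
  0-1-1 → 0 (borrow)
  0-1-1 → 0 (borrow)
  0-0-1 → 1 (borrow)
  1-0-1 → 0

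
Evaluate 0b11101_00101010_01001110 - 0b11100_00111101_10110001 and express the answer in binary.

0b1110110010011101

Subtract column by column in base 2:
  0-1 → 1 (borrow)
  1-0-1 → 0
  1-0 → 1
  1-0 → 1
  0-1 → 1 (borrow)
  0-1-1 → 0 (borrow)
  1-0-1 → 0
  0-1 → 1 (borrow)
  0-1-1 → 0 (borrow)
  1-0-1 → 0
  0-1 → 1 (borrow)
  1-1-1 → 1 (borrow)
  0-1-1 → 0 (borrow)
  1-1-1 → 1 (borrow)
  0-0-1 → 1 (borrow)
  0-0-1 → 1 (borrow)
  1-0-1 → 0
  0-0 → 0
  1-1 → 0
  1-1 → 0
  1-1 → 0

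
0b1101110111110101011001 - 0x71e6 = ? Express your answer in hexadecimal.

0x370b73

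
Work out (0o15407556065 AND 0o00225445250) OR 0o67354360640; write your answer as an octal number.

0o15407556065 AND 0o00225445250 = 0o00005444040.
Then OR with 0o67354360640.

0o67355764640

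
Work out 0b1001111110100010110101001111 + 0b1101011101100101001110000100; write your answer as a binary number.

0b10111011100001000000011010011

Add column by column in base 2, right to left:
  1+0 = 1
  1+0 = 1
  1+1 = 0 carry 1
  1+0+1 = 0 carry 1
  0+0+1 = 1
  0+0 = 0
  1+0 = 1
  0+1 = 1
  1+1 = 0 carry 1
  0+1+1 = 0 carry 1
  1+0+1 = 0 carry 1
  1+0+1 = 0 carry 1
  0+1+1 = 0 carry 1
  1+0+1 = 0 carry 1
  0+1+1 = 0 carry 1
  0+0+1 = 1
  0+0 = 0
  1+1 = 0 carry 1
  0+1+1 = 0 carry 1
  1+0+1 = 0 carry 1
  1+1+1 = 1 carry 1
  1+1+1 = 1 carry 1
  1+1+1 = 1 carry 1
  1+0+1 = 0 carry 1
  1+1+1 = 1 carry 1
  0+0+1 = 1
  0+1 = 1
  1+1 = 0 carry 1
  final carry 1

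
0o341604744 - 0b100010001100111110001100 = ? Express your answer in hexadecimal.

0x2fe3a58

0o341604744 = 0x38709e4 in hexadecimal.
0b100010001100111110001100 = 0x88cf8c in hexadecimal.
Subtract column by column in base 16:
  4-c → 8 (borrow)
  e-8-1 → 5
  9-f → a (borrow)
  0-c-1 → 3 (borrow)
  7-8-1 → e (borrow)
  8-8-1 → f (borrow)
  3-0-1 → 2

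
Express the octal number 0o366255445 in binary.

Each octal digit is 3 bits: 3=011 6=110 6=110 2=010 5=101 5=101 4=100 4=100 5=101.

0b11110110010101101100100101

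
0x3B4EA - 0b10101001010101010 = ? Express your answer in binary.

0x3B4EA = 0b111011010011101010 in binary.
Subtract column by column in base 2:
  0-0 → 0
  1-1 → 0
  0-0 → 0
  1-1 → 0
  0-0 → 0
  1-1 → 0
  1-0 → 1
  1-1 → 0
  0-0 → 0
  0-1 → 1 (borrow)
  1-0-1 → 0
  0-0 → 0
  1-1 → 0
  1-0 → 1
  0-1 → 1 (borrow)
  1-0-1 → 0
  1-1 → 0
  1-0 → 1

0b100110001001000000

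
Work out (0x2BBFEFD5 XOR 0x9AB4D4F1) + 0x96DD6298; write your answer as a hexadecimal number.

First 0x2BBFEFD5 XOR 0x9AB4D4F1 = 0xB10B3B24.
Add column by column in base 16, right to left:
  4+8 = C
  2+9 = B
  B+2 = D
  3+6 = 9
  B+D = 8 carry 1
  0+D+1 = E
  1+6 = 7
  B+9 = 4 carry 1
  final carry 1

0x147E89DBC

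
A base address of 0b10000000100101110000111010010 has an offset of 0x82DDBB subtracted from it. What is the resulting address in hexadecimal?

0xF900417

0b10000000100101110000111010010 = 0x1012E1D2 in hexadecimal.
Subtract column by column in base 16:
  2-B → 7 (borrow)
  D-B-1 → 1
  1-D → 4 (borrow)
  E-D-1 → 0
  2-2 → 0
  1-8 → 9 (borrow)
  0-0-1 → F (borrow)
  1-0-1 → 0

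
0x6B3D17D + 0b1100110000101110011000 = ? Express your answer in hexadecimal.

0b1100110000101110011000 = 0x330B98 in hexadecimal.
Add column by column in base 16, right to left:
  D+8 = 5 carry 1
  7+9+1 = 1 carry 1
  1+B+1 = D
  D+0 = D
  3+3 = 6
  B+3 = E
  6+0 = 6

0x6E6DD15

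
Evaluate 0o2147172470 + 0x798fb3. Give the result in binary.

0b10010000101101000010011101011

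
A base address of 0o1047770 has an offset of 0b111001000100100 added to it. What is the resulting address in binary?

0o1047770 = 0b1000100111111111000 in binary.
Add column by column in base 2, right to left:
  0+0 = 0
  0+0 = 0
  0+1 = 1
  1+0 = 1
  1+0 = 1
  1+1 = 0 carry 1
  1+0+1 = 0 carry 1
  1+0+1 = 0 carry 1
  1+0+1 = 0 carry 1
  1+1+1 = 1 carry 1
  1+0+1 = 0 carry 1
  1+0+1 = 0 carry 1
  0+1+1 = 0 carry 1
  0+1+1 = 0 carry 1
  1+1+1 = 1 carry 1
  0+0+1 = 1
  0+0 = 0
  0+0 = 0
  1+0 = 1

0b1001100001000011100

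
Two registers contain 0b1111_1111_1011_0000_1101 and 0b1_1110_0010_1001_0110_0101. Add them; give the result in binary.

Add column by column in base 2, right to left:
  1+1 = 0 carry 1
  0+0+1 = 1
  1+1 = 0 carry 1
  1+0+1 = 0 carry 1
  0+0+1 = 1
  0+1 = 1
  0+1 = 1
  0+0 = 0
  1+1 = 0 carry 1
  1+0+1 = 0 carry 1
  0+0+1 = 1
  1+1 = 0 carry 1
  1+0+1 = 0 carry 1
  1+1+1 = 1 carry 1
  1+0+1 = 0 carry 1
  1+0+1 = 0 carry 1
  1+0+1 = 0 carry 1
  1+1+1 = 1 carry 1
  1+1+1 = 1 carry 1
  1+1+1 = 1 carry 1
  0+1+1 = 0 carry 1
  final carry 1

0b1011100010010001110010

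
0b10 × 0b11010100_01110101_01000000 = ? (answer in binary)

0b1101010001110101010000000

Multiply each base-2 digit by 2, carrying:
  0×2 = 0 → write 0
  0×2 = 0 → write 0
  0×2 = 0 → write 0
  0×2 = 0 → write 0
  0×2 = 0 → write 0
  0×2 = 0 → write 0
  1×2 = 2 → write 0 carry 1
  0×2+1 = 1 → write 1
  1×2 = 2 → write 0 carry 1
  0×2+1 = 1 → write 1
  1×2 = 2 → write 0 carry 1
  0×2+1 = 1 → write 1
  1×2 = 2 → write 0 carry 1
  1×2+1 = 3 → write 1 carry 1
  1×2+1 = 3 → write 1 carry 1
  0×2+1 = 1 → write 1
  0×2 = 0 → write 0
  0×2 = 0 → write 0
  1×2 = 2 → write 0 carry 1
  0×2+1 = 1 → write 1
  1×2 = 2 → write 0 carry 1
  0×2+1 = 1 → write 1
  1×2 = 2 → write 0 carry 1
  1×2+1 = 3 → write 1 carry 1
  remaining carry: 1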